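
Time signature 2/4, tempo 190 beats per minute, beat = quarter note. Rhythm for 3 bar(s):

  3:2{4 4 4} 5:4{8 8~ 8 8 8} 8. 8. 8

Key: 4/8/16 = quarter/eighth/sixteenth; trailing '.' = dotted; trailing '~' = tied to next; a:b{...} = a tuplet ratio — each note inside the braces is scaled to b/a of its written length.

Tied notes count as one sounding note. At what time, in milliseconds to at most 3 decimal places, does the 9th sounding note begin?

1. 0.0ms @ 0 + 210.526ms (2/3)
2. 210.526ms @ 2/3 + 210.526ms (2/3)
3. 421.053ms @ 4/3 + 210.526ms (2/3)
4. 631.579ms @ 2 + 126.316ms (2/5)
5. 757.895ms @ 12/5 + 252.632ms (4/5)
6. 1010.526ms @ 16/5 + 126.316ms (2/5)
7. 1136.842ms @ 18/5 + 126.316ms (2/5)
8. 1263.158ms @ 4 + 236.842ms (3/4)
9. 1500.0ms @ 19/4 + 236.842ms (3/4)
10. 1736.842ms @ 11/2 + 157.895ms (1/2)

note 9 onset = 19/4b = 1500.0ms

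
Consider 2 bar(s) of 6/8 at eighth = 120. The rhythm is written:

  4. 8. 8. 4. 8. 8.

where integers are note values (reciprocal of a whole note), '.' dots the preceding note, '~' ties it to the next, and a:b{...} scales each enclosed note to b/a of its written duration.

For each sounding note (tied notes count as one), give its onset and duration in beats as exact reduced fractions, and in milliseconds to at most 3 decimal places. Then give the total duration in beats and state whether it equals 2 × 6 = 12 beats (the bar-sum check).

1) 0.0ms=0b +1500.0ms=3b
2) 1500.0ms=3b +750.0ms=3/2b
3) 2250.0ms=9/2b +750.0ms=3/2b
4) 3000.0ms=6b +1500.0ms=3b
5) 4500.0ms=9b +750.0ms=3/2b
6) 5250.0ms=21/2b +750.0ms=3/2b
Σ=12b of 12 (120bpm 6/8) — PASS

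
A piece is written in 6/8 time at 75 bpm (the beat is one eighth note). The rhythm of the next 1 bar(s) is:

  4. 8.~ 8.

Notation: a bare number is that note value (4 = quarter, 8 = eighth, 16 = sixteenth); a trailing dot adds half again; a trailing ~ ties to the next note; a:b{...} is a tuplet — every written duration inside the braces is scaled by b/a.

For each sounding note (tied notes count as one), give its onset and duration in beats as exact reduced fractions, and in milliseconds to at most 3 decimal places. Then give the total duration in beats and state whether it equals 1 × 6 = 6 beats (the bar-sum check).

1) 0.0ms=0b +2400.0ms=3b
2) 2400.0ms=3b +2400.0ms=3b
Σ=6b of 6 (75bpm 6/8) — PASS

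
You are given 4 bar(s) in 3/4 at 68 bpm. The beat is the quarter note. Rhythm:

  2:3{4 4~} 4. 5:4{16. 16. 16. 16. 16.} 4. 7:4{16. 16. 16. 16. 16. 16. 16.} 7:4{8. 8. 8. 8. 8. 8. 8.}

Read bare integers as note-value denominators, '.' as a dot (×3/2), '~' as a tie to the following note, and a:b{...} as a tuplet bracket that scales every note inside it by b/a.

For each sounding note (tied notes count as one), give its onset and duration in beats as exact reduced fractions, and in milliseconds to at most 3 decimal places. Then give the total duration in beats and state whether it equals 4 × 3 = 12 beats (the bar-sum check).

1) 0.0ms=0b +1323.529ms=3/2b
2) 1323.529ms=3/2b +2647.059ms=3b
3) 3970.588ms=9/2b +264.706ms=3/10b
4) 4235.294ms=24/5b +264.706ms=3/10b
5) 4500.0ms=51/10b +264.706ms=3/10b
6) 4764.706ms=27/5b +264.706ms=3/10b
7) 5029.412ms=57/10b +264.706ms=3/10b
8) 5294.118ms=6b +1323.529ms=3/2b
9) 6617.647ms=15/2b +189.076ms=3/14b
10) 6806.723ms=54/7b +189.076ms=3/14b
11) 6995.798ms=111/14b +189.076ms=3/14b
12) 7184.874ms=57/7b +189.076ms=3/14b
13) 7373.95ms=117/14b +189.076ms=3/14b
14) 7563.025ms=60/7b +189.076ms=3/14b
15) 7752.101ms=123/14b +189.076ms=3/14b
16) 7941.176ms=9b +378.151ms=3/7b
17) 8319.328ms=66/7b +378.151ms=3/7b
18) 8697.479ms=69/7b +378.151ms=3/7b
19) 9075.63ms=72/7b +378.151ms=3/7b
20) 9453.782ms=75/7b +378.151ms=3/7b
21) 9831.933ms=78/7b +378.151ms=3/7b
22) 10210.084ms=81/7b +378.151ms=3/7b
Σ=12b of 12 (68bpm 3/4) — PASS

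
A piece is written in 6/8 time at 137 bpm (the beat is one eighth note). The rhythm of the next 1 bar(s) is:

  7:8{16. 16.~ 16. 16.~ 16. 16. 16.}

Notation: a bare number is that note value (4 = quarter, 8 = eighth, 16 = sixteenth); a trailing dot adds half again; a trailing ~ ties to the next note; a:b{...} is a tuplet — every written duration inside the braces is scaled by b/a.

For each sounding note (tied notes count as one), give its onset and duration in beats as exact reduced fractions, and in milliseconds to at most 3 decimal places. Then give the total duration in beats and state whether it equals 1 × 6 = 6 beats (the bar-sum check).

1) 0.0ms=0b +375.391ms=6/7b
2) 375.391ms=6/7b +750.782ms=12/7b
3) 1126.173ms=18/7b +750.782ms=12/7b
4) 1876.955ms=30/7b +375.391ms=6/7b
5) 2252.346ms=36/7b +375.391ms=6/7b
Σ=6b of 6 (137bpm 6/8) — PASS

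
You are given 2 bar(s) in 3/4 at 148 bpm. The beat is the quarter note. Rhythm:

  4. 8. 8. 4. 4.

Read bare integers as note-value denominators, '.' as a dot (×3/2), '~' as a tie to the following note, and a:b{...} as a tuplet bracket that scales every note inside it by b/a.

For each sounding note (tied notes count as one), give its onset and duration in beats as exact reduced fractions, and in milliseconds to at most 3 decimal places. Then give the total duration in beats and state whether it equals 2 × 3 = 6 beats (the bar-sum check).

1) 0.0ms=0b +608.108ms=3/2b
2) 608.108ms=3/2b +304.054ms=3/4b
3) 912.162ms=9/4b +304.054ms=3/4b
4) 1216.216ms=3b +608.108ms=3/2b
5) 1824.324ms=9/2b +608.108ms=3/2b
Σ=6b of 6 (148bpm 3/4) — PASS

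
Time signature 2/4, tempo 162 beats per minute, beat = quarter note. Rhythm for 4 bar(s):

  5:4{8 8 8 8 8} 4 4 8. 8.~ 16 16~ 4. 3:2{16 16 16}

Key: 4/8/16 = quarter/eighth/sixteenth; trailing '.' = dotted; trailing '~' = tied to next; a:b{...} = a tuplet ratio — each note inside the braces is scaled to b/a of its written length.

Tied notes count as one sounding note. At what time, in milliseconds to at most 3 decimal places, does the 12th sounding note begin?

note 12 onset = 23/3b = 2839.506ms

1. 0.0ms @ 0 + 148.148ms (2/5)
2. 148.148ms @ 2/5 + 148.148ms (2/5)
3. 296.296ms @ 4/5 + 148.148ms (2/5)
4. 444.444ms @ 6/5 + 148.148ms (2/5)
5. 592.593ms @ 8/5 + 148.148ms (2/5)
6. 740.741ms @ 2 + 370.37ms (1)
7. 1111.111ms @ 3 + 370.37ms (1)
8. 1481.481ms @ 4 + 277.778ms (3/4)
9. 1759.259ms @ 19/4 + 370.37ms (1)
10. 2129.63ms @ 23/4 + 648.148ms (7/4)
11. 2777.778ms @ 15/2 + 61.728ms (1/6)
12. 2839.506ms @ 23/3 + 61.728ms (1/6)
13. 2901.235ms @ 47/6 + 61.728ms (1/6)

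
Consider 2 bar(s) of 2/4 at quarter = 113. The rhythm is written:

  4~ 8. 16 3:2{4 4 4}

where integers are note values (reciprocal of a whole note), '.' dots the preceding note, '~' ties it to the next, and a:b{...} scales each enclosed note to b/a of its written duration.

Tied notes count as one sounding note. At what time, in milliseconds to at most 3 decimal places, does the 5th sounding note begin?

note 5 onset = 10/3b = 1769.912ms

1. 0.0ms @ 0 + 929.204ms (7/4)
2. 929.204ms @ 7/4 + 132.743ms (1/4)
3. 1061.947ms @ 2 + 353.982ms (2/3)
4. 1415.929ms @ 8/3 + 353.982ms (2/3)
5. 1769.912ms @ 10/3 + 353.982ms (2/3)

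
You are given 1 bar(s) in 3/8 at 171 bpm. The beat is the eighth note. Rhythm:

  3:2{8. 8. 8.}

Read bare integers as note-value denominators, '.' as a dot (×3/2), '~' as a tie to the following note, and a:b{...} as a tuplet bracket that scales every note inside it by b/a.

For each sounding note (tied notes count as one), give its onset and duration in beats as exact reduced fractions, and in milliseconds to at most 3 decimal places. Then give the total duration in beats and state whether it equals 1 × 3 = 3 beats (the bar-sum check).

1) 0.0ms=0b +350.877ms=1b
2) 350.877ms=1b +350.877ms=1b
3) 701.754ms=2b +350.877ms=1b
Σ=3b of 3 (171bpm 3/8) — PASS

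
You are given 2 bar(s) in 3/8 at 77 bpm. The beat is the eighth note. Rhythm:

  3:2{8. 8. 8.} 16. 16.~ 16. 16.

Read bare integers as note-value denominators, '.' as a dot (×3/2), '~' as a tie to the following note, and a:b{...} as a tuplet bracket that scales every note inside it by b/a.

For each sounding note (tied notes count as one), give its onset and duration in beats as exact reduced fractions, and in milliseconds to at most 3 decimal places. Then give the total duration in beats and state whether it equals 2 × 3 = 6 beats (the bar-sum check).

1) 0.0ms=0b +779.221ms=1b
2) 779.221ms=1b +779.221ms=1b
3) 1558.442ms=2b +779.221ms=1b
4) 2337.662ms=3b +584.416ms=3/4b
5) 2922.078ms=15/4b +1168.831ms=3/2b
6) 4090.909ms=21/4b +584.416ms=3/4b
Σ=6b of 6 (77bpm 3/8) — PASS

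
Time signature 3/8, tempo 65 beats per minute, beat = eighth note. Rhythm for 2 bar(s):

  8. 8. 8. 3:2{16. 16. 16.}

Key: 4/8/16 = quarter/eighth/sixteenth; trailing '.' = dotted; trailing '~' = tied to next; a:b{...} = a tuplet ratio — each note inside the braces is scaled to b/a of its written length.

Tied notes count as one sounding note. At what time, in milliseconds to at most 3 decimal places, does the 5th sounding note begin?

1. 0.0ms @ 0 + 1384.615ms (3/2)
2. 1384.615ms @ 3/2 + 1384.615ms (3/2)
3. 2769.231ms @ 3 + 1384.615ms (3/2)
4. 4153.846ms @ 9/2 + 461.538ms (1/2)
5. 4615.385ms @ 5 + 461.538ms (1/2)
6. 5076.923ms @ 11/2 + 461.538ms (1/2)

note 5 onset = 5b = 4615.385ms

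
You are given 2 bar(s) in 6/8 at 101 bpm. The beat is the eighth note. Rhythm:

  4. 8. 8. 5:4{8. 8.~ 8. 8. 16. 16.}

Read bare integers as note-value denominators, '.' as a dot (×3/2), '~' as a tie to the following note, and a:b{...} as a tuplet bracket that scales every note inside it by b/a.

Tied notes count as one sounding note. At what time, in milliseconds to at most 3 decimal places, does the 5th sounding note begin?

note 5 onset = 36/5b = 4277.228ms

1. 0.0ms @ 0 + 1782.178ms (3)
2. 1782.178ms @ 3 + 891.089ms (3/2)
3. 2673.267ms @ 9/2 + 891.089ms (3/2)
4. 3564.356ms @ 6 + 712.871ms (6/5)
5. 4277.228ms @ 36/5 + 1425.743ms (12/5)
6. 5702.97ms @ 48/5 + 712.871ms (6/5)
7. 6415.842ms @ 54/5 + 356.436ms (3/5)
8. 6772.277ms @ 57/5 + 356.436ms (3/5)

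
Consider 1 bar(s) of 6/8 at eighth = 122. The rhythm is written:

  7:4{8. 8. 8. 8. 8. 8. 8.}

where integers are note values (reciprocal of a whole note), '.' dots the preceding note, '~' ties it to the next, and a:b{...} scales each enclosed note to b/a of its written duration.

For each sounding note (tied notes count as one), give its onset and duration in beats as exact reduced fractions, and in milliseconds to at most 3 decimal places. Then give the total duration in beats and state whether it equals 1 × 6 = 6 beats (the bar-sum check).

1) 0.0ms=0b +421.546ms=6/7b
2) 421.546ms=6/7b +421.546ms=6/7b
3) 843.091ms=12/7b +421.546ms=6/7b
4) 1264.637ms=18/7b +421.546ms=6/7b
5) 1686.183ms=24/7b +421.546ms=6/7b
6) 2107.728ms=30/7b +421.546ms=6/7b
7) 2529.274ms=36/7b +421.546ms=6/7b
Σ=6b of 6 (122bpm 6/8) — PASS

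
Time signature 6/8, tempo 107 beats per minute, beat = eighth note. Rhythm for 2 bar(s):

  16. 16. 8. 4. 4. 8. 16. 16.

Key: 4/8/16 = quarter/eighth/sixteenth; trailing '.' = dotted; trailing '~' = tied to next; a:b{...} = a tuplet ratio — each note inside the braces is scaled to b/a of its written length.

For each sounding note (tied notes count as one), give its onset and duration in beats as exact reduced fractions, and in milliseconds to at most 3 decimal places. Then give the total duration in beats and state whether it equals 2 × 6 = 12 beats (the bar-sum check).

1) 0.0ms=0b +420.561ms=3/4b
2) 420.561ms=3/4b +420.561ms=3/4b
3) 841.121ms=3/2b +841.121ms=3/2b
4) 1682.243ms=3b +1682.243ms=3b
5) 3364.486ms=6b +1682.243ms=3b
6) 5046.729ms=9b +841.121ms=3/2b
7) 5887.85ms=21/2b +420.561ms=3/4b
8) 6308.411ms=45/4b +420.561ms=3/4b
Σ=12b of 12 (107bpm 6/8) — PASS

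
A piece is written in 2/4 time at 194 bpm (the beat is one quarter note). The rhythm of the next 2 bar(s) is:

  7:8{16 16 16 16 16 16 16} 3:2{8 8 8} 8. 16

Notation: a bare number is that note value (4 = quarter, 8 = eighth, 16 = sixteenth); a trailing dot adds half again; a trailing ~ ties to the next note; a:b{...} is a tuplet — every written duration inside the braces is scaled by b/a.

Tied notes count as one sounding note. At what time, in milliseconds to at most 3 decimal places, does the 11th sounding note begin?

note 11 onset = 3b = 927.835ms

1. 0.0ms @ 0 + 88.365ms (2/7)
2. 88.365ms @ 2/7 + 88.365ms (2/7)
3. 176.73ms @ 4/7 + 88.365ms (2/7)
4. 265.096ms @ 6/7 + 88.365ms (2/7)
5. 353.461ms @ 8/7 + 88.365ms (2/7)
6. 441.826ms @ 10/7 + 88.365ms (2/7)
7. 530.191ms @ 12/7 + 88.365ms (2/7)
8. 618.557ms @ 2 + 103.093ms (1/3)
9. 721.649ms @ 7/3 + 103.093ms (1/3)
10. 824.742ms @ 8/3 + 103.093ms (1/3)
11. 927.835ms @ 3 + 231.959ms (3/4)
12. 1159.794ms @ 15/4 + 77.32ms (1/4)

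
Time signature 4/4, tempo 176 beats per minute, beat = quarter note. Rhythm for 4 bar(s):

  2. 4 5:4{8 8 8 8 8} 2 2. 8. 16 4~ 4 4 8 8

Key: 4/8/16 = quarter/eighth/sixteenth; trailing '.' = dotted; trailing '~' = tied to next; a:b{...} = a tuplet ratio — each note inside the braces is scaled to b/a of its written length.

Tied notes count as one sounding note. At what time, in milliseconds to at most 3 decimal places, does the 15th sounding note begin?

note 15 onset = 31/2b = 5284.091ms

1. 0.0ms @ 0 + 1022.727ms (3)
2. 1022.727ms @ 3 + 340.909ms (1)
3. 1363.636ms @ 4 + 136.364ms (2/5)
4. 1500.0ms @ 22/5 + 136.364ms (2/5)
5. 1636.364ms @ 24/5 + 136.364ms (2/5)
6. 1772.727ms @ 26/5 + 136.364ms (2/5)
7. 1909.091ms @ 28/5 + 136.364ms (2/5)
8. 2045.455ms @ 6 + 681.818ms (2)
9. 2727.273ms @ 8 + 1022.727ms (3)
10. 3750.0ms @ 11 + 255.682ms (3/4)
11. 4005.682ms @ 47/4 + 85.227ms (1/4)
12. 4090.909ms @ 12 + 681.818ms (2)
13. 4772.727ms @ 14 + 340.909ms (1)
14. 5113.636ms @ 15 + 170.455ms (1/2)
15. 5284.091ms @ 31/2 + 170.455ms (1/2)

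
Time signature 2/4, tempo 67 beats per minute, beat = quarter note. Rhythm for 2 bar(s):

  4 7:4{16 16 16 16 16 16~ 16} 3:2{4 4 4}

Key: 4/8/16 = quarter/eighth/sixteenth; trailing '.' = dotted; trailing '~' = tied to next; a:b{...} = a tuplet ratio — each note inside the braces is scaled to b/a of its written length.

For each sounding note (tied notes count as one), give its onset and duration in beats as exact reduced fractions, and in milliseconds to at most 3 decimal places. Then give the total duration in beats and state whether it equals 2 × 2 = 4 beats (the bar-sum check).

1) 0.0ms=0b +895.522ms=1b
2) 895.522ms=1b +127.932ms=1/7b
3) 1023.454ms=8/7b +127.932ms=1/7b
4) 1151.386ms=9/7b +127.932ms=1/7b
5) 1279.318ms=10/7b +127.932ms=1/7b
6) 1407.249ms=11/7b +127.932ms=1/7b
7) 1535.181ms=12/7b +255.864ms=2/7b
8) 1791.045ms=2b +597.015ms=2/3b
9) 2388.06ms=8/3b +597.015ms=2/3b
10) 2985.075ms=10/3b +597.015ms=2/3b
Σ=4b of 4 (67bpm 2/4) — PASS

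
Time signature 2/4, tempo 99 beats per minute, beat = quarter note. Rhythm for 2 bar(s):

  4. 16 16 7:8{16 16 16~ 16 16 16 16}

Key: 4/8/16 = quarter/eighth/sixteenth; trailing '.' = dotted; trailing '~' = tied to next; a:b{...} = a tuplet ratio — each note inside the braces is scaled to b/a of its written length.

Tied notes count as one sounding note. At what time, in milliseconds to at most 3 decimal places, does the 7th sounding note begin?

1. 0.0ms @ 0 + 909.091ms (3/2)
2. 909.091ms @ 3/2 + 151.515ms (1/4)
3. 1060.606ms @ 7/4 + 151.515ms (1/4)
4. 1212.121ms @ 2 + 173.16ms (2/7)
5. 1385.281ms @ 16/7 + 173.16ms (2/7)
6. 1558.442ms @ 18/7 + 346.32ms (4/7)
7. 1904.762ms @ 22/7 + 173.16ms (2/7)
8. 2077.922ms @ 24/7 + 173.16ms (2/7)
9. 2251.082ms @ 26/7 + 173.16ms (2/7)

note 7 onset = 22/7b = 1904.762ms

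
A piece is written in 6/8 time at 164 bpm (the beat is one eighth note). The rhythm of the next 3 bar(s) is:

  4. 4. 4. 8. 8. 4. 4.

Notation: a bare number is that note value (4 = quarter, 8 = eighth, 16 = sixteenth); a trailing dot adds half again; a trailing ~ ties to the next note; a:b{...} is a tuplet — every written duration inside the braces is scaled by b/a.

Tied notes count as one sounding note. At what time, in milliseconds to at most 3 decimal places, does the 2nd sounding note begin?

note 2 onset = 3b = 1097.561ms

1. 0.0ms @ 0 + 1097.561ms (3)
2. 1097.561ms @ 3 + 1097.561ms (3)
3. 2195.122ms @ 6 + 1097.561ms (3)
4. 3292.683ms @ 9 + 548.78ms (3/2)
5. 3841.463ms @ 21/2 + 548.78ms (3/2)
6. 4390.244ms @ 12 + 1097.561ms (3)
7. 5487.805ms @ 15 + 1097.561ms (3)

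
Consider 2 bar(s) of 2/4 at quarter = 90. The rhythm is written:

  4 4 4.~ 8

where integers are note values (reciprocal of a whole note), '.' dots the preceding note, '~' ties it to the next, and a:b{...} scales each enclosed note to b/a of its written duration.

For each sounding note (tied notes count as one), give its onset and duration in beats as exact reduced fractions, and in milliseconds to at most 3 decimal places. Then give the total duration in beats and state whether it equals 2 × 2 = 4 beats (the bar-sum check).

1) 0.0ms=0b +666.667ms=1b
2) 666.667ms=1b +666.667ms=1b
3) 1333.333ms=2b +1333.333ms=2b
Σ=4b of 4 (90bpm 2/4) — PASS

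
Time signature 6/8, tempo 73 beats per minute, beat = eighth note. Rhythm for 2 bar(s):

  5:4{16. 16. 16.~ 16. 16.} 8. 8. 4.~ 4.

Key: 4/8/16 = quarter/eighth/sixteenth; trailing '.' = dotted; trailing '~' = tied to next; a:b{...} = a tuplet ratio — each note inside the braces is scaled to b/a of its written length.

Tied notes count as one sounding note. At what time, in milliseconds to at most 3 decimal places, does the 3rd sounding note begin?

note 3 onset = 6/5b = 986.301ms

1. 0.0ms @ 0 + 493.151ms (3/5)
2. 493.151ms @ 3/5 + 493.151ms (3/5)
3. 986.301ms @ 6/5 + 986.301ms (6/5)
4. 1972.603ms @ 12/5 + 493.151ms (3/5)
5. 2465.753ms @ 3 + 1232.877ms (3/2)
6. 3698.63ms @ 9/2 + 1232.877ms (3/2)
7. 4931.507ms @ 6 + 4931.507ms (6)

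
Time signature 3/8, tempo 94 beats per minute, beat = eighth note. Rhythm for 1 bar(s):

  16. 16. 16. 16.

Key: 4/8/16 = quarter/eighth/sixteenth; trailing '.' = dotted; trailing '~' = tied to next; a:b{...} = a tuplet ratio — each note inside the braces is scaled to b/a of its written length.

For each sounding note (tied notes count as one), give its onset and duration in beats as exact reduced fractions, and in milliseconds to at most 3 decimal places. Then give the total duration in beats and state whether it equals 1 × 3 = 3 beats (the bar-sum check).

1) 0.0ms=0b +478.723ms=3/4b
2) 478.723ms=3/4b +478.723ms=3/4b
3) 957.447ms=3/2b +478.723ms=3/4b
4) 1436.17ms=9/4b +478.723ms=3/4b
Σ=3b of 3 (94bpm 3/8) — PASS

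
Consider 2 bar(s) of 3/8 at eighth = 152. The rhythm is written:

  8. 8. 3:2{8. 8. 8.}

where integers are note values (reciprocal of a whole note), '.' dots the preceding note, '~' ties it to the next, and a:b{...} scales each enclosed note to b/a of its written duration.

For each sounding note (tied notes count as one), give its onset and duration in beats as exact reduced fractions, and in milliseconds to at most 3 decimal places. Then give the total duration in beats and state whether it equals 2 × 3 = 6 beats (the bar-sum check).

1) 0.0ms=0b +592.105ms=3/2b
2) 592.105ms=3/2b +592.105ms=3/2b
3) 1184.211ms=3b +394.737ms=1b
4) 1578.947ms=4b +394.737ms=1b
5) 1973.684ms=5b +394.737ms=1b
Σ=6b of 6 (152bpm 3/8) — PASS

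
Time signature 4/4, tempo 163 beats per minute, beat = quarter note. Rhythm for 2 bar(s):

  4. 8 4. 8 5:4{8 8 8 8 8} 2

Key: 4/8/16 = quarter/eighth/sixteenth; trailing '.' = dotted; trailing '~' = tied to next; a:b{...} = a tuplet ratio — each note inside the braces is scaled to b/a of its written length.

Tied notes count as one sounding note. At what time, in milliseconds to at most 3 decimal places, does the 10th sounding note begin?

note 10 onset = 6b = 2208.589ms

1. 0.0ms @ 0 + 552.147ms (3/2)
2. 552.147ms @ 3/2 + 184.049ms (1/2)
3. 736.196ms @ 2 + 552.147ms (3/2)
4. 1288.344ms @ 7/2 + 184.049ms (1/2)
5. 1472.393ms @ 4 + 147.239ms (2/5)
6. 1619.632ms @ 22/5 + 147.239ms (2/5)
7. 1766.871ms @ 24/5 + 147.239ms (2/5)
8. 1914.11ms @ 26/5 + 147.239ms (2/5)
9. 2061.35ms @ 28/5 + 147.239ms (2/5)
10. 2208.589ms @ 6 + 736.196ms (2)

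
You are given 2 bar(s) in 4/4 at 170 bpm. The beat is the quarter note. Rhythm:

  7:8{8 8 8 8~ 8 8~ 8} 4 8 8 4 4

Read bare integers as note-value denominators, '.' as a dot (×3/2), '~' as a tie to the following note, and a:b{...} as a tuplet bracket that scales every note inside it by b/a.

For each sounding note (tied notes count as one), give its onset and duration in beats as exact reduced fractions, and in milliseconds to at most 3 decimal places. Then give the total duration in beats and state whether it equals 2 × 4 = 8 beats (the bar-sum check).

1) 0.0ms=0b +201.681ms=4/7b
2) 201.681ms=4/7b +201.681ms=4/7b
3) 403.361ms=8/7b +201.681ms=4/7b
4) 605.042ms=12/7b +403.361ms=8/7b
5) 1008.403ms=20/7b +403.361ms=8/7b
6) 1411.765ms=4b +352.941ms=1b
7) 1764.706ms=5b +176.471ms=1/2b
8) 1941.176ms=11/2b +176.471ms=1/2b
9) 2117.647ms=6b +352.941ms=1b
10) 2470.588ms=7b +352.941ms=1b
Σ=8b of 8 (170bpm 4/4) — PASS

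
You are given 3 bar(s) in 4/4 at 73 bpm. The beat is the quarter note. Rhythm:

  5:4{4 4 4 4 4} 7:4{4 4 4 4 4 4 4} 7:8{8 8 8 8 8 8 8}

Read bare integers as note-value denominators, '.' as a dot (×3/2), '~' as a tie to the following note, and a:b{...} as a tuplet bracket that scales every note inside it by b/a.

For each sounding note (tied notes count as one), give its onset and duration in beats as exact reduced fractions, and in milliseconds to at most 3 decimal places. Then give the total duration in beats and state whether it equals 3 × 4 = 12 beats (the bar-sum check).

1) 0.0ms=0b +657.534ms=4/5b
2) 657.534ms=4/5b +657.534ms=4/5b
3) 1315.068ms=8/5b +657.534ms=4/5b
4) 1972.603ms=12/5b +657.534ms=4/5b
5) 2630.137ms=16/5b +657.534ms=4/5b
6) 3287.671ms=4b +469.667ms=4/7b
7) 3757.339ms=32/7b +469.667ms=4/7b
8) 4227.006ms=36/7b +469.667ms=4/7b
9) 4696.673ms=40/7b +469.667ms=4/7b
10) 5166.341ms=44/7b +469.667ms=4/7b
11) 5636.008ms=48/7b +469.667ms=4/7b
12) 6105.675ms=52/7b +469.667ms=4/7b
13) 6575.342ms=8b +469.667ms=4/7b
14) 7045.01ms=60/7b +469.667ms=4/7b
15) 7514.677ms=64/7b +469.667ms=4/7b
16) 7984.344ms=68/7b +469.667ms=4/7b
17) 8454.012ms=72/7b +469.667ms=4/7b
18) 8923.679ms=76/7b +469.667ms=4/7b
19) 9393.346ms=80/7b +469.667ms=4/7b
Σ=12b of 12 (73bpm 4/4) — PASS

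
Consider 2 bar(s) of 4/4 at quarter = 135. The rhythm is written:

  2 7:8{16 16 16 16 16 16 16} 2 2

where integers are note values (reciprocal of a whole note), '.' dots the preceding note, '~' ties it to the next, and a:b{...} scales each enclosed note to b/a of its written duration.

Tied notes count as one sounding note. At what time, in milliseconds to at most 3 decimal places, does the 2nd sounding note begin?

1. 0.0ms @ 0 + 888.889ms (2)
2. 888.889ms @ 2 + 126.984ms (2/7)
3. 1015.873ms @ 16/7 + 126.984ms (2/7)
4. 1142.857ms @ 18/7 + 126.984ms (2/7)
5. 1269.841ms @ 20/7 + 126.984ms (2/7)
6. 1396.825ms @ 22/7 + 126.984ms (2/7)
7. 1523.81ms @ 24/7 + 126.984ms (2/7)
8. 1650.794ms @ 26/7 + 126.984ms (2/7)
9. 1777.778ms @ 4 + 888.889ms (2)
10. 2666.667ms @ 6 + 888.889ms (2)

note 2 onset = 2b = 888.889ms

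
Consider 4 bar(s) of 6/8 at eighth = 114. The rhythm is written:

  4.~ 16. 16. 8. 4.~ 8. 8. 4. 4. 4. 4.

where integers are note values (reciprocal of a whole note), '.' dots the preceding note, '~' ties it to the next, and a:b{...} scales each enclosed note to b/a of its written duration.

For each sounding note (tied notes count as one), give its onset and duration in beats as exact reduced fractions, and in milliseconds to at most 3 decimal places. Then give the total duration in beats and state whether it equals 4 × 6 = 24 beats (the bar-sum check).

1) 0.0ms=0b +1973.684ms=15/4b
2) 1973.684ms=15/4b +394.737ms=3/4b
3) 2368.421ms=9/2b +789.474ms=3/2b
4) 3157.895ms=6b +2368.421ms=9/2b
5) 5526.316ms=21/2b +789.474ms=3/2b
6) 6315.789ms=12b +1578.947ms=3b
7) 7894.737ms=15b +1578.947ms=3b
8) 9473.684ms=18b +1578.947ms=3b
9) 11052.632ms=21b +1578.947ms=3b
Σ=24b of 24 (114bpm 6/8) — PASS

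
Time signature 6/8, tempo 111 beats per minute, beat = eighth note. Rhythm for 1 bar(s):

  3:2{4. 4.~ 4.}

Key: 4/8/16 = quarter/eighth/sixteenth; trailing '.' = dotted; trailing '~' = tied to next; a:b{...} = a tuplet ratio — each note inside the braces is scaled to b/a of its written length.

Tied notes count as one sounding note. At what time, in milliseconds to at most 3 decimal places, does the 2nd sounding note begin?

1. 0.0ms @ 0 + 1081.081ms (2)
2. 1081.081ms @ 2 + 2162.162ms (4)

note 2 onset = 2b = 1081.081ms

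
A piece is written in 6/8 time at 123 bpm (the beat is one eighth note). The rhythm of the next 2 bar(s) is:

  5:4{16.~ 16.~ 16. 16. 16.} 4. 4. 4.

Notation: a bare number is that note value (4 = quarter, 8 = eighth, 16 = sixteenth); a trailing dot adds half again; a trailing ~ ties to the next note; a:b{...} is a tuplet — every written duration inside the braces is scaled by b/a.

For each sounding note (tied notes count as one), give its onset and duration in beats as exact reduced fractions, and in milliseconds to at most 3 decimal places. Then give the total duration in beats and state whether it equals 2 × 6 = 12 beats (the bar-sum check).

1) 0.0ms=0b +878.049ms=9/5b
2) 878.049ms=9/5b +292.683ms=3/5b
3) 1170.732ms=12/5b +292.683ms=3/5b
4) 1463.415ms=3b +1463.415ms=3b
5) 2926.829ms=6b +1463.415ms=3b
6) 4390.244ms=9b +1463.415ms=3b
Σ=12b of 12 (123bpm 6/8) — PASS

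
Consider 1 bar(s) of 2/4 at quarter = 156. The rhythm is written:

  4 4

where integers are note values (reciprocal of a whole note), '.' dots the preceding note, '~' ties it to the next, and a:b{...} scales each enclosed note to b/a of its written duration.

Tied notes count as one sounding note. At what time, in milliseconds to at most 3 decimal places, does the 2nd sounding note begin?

1. 0.0ms @ 0 + 384.615ms (1)
2. 384.615ms @ 1 + 384.615ms (1)

note 2 onset = 1b = 384.615ms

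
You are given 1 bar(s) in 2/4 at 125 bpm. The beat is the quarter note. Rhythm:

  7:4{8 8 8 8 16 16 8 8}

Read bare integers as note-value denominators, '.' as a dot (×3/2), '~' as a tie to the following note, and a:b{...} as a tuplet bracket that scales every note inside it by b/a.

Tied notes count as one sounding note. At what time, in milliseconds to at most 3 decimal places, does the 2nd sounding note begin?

note 2 onset = 2/7b = 137.143ms

1. 0.0ms @ 0 + 137.143ms (2/7)
2. 137.143ms @ 2/7 + 137.143ms (2/7)
3. 274.286ms @ 4/7 + 137.143ms (2/7)
4. 411.429ms @ 6/7 + 137.143ms (2/7)
5. 548.571ms @ 8/7 + 68.571ms (1/7)
6. 617.143ms @ 9/7 + 68.571ms (1/7)
7. 685.714ms @ 10/7 + 137.143ms (2/7)
8. 822.857ms @ 12/7 + 137.143ms (2/7)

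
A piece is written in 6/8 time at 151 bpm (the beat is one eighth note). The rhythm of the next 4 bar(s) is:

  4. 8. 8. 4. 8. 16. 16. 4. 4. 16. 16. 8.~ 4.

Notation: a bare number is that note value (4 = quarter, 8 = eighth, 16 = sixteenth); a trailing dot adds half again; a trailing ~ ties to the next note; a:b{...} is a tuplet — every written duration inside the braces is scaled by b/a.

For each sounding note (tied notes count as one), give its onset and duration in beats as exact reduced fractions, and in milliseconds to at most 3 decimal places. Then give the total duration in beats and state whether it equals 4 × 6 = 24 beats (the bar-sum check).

1) 0.0ms=0b +1192.053ms=3b
2) 1192.053ms=3b +596.026ms=3/2b
3) 1788.079ms=9/2b +596.026ms=3/2b
4) 2384.106ms=6b +1192.053ms=3b
5) 3576.159ms=9b +596.026ms=3/2b
6) 4172.185ms=21/2b +298.013ms=3/4b
7) 4470.199ms=45/4b +298.013ms=3/4b
8) 4768.212ms=12b +1192.053ms=3b
9) 5960.265ms=15b +1192.053ms=3b
10) 7152.318ms=18b +298.013ms=3/4b
11) 7450.331ms=75/4b +298.013ms=3/4b
12) 7748.344ms=39/2b +1788.079ms=9/2b
Σ=24b of 24 (151bpm 6/8) — PASS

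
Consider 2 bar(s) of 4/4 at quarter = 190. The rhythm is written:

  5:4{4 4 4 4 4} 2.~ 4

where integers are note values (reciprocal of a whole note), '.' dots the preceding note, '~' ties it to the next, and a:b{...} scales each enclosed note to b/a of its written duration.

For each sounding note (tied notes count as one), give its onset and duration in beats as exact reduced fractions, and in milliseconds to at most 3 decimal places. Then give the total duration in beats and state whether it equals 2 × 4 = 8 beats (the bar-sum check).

1) 0.0ms=0b +252.632ms=4/5b
2) 252.632ms=4/5b +252.632ms=4/5b
3) 505.263ms=8/5b +252.632ms=4/5b
4) 757.895ms=12/5b +252.632ms=4/5b
5) 1010.526ms=16/5b +252.632ms=4/5b
6) 1263.158ms=4b +1263.158ms=4b
Σ=8b of 8 (190bpm 4/4) — PASS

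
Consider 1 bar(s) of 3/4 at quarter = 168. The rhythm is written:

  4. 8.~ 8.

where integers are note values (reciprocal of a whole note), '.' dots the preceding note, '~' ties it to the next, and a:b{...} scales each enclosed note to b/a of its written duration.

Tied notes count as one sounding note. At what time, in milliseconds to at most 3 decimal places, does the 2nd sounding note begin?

1. 0.0ms @ 0 + 535.714ms (3/2)
2. 535.714ms @ 3/2 + 535.714ms (3/2)

note 2 onset = 3/2b = 535.714ms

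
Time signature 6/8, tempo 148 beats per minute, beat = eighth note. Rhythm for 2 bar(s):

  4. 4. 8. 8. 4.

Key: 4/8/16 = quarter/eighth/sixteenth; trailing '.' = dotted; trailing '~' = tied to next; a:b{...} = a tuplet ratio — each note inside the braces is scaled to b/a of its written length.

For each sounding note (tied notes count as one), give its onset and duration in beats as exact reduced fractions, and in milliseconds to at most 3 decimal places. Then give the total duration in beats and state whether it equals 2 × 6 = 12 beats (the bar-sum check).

1) 0.0ms=0b +1216.216ms=3b
2) 1216.216ms=3b +1216.216ms=3b
3) 2432.432ms=6b +608.108ms=3/2b
4) 3040.541ms=15/2b +608.108ms=3/2b
5) 3648.649ms=9b +1216.216ms=3b
Σ=12b of 12 (148bpm 6/8) — PASS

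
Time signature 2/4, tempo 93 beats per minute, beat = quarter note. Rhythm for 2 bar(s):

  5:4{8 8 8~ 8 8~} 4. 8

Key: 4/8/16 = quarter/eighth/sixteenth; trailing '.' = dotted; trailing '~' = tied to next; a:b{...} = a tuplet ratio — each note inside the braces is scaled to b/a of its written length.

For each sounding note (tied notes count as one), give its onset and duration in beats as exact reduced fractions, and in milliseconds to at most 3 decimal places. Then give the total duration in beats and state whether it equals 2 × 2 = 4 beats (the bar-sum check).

1) 0.0ms=0b +258.065ms=2/5b
2) 258.065ms=2/5b +258.065ms=2/5b
3) 516.129ms=4/5b +516.129ms=4/5b
4) 1032.258ms=8/5b +1225.806ms=19/10b
5) 2258.065ms=7/2b +322.581ms=1/2b
Σ=4b of 4 (93bpm 2/4) — PASS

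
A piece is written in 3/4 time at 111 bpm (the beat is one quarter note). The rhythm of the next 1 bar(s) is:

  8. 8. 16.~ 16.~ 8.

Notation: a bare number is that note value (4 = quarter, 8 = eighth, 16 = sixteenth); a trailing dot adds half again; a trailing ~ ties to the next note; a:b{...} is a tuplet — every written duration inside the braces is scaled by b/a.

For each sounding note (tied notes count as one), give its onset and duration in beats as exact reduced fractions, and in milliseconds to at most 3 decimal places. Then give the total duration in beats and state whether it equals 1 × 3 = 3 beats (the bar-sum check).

1) 0.0ms=0b +405.405ms=3/4b
2) 405.405ms=3/4b +405.405ms=3/4b
3) 810.811ms=3/2b +810.811ms=3/2b
Σ=3b of 3 (111bpm 3/4) — PASS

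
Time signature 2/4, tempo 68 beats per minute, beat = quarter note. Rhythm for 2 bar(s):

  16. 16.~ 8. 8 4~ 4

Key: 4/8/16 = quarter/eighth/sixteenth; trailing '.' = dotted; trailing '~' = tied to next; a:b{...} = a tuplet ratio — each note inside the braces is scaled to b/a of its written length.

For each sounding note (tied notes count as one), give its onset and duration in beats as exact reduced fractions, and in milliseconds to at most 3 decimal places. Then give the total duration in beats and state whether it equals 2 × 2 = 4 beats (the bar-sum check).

1) 0.0ms=0b +330.882ms=3/8b
2) 330.882ms=3/8b +992.647ms=9/8b
3) 1323.529ms=3/2b +441.176ms=1/2b
4) 1764.706ms=2b +1764.706ms=2b
Σ=4b of 4 (68bpm 2/4) — PASS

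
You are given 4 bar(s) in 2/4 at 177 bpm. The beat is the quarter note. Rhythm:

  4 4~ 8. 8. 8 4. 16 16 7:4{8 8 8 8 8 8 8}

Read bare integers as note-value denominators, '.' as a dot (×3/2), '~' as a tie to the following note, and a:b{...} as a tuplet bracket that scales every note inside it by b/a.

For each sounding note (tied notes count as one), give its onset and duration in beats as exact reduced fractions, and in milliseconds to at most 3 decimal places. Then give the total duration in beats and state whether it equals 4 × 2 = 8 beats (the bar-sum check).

1) 0.0ms=0b +338.983ms=1b
2) 338.983ms=1b +593.22ms=7/4b
3) 932.203ms=11/4b +254.237ms=3/4b
4) 1186.441ms=7/2b +169.492ms=1/2b
5) 1355.932ms=4b +508.475ms=3/2b
6) 1864.407ms=11/2b +84.746ms=1/4b
7) 1949.153ms=23/4b +84.746ms=1/4b
8) 2033.898ms=6b +96.852ms=2/7b
9) 2130.751ms=44/7b +96.852ms=2/7b
10) 2227.603ms=46/7b +96.852ms=2/7b
11) 2324.455ms=48/7b +96.852ms=2/7b
12) 2421.308ms=50/7b +96.852ms=2/7b
13) 2518.16ms=52/7b +96.852ms=2/7b
14) 2615.012ms=54/7b +96.852ms=2/7b
Σ=8b of 8 (177bpm 2/4) — PASS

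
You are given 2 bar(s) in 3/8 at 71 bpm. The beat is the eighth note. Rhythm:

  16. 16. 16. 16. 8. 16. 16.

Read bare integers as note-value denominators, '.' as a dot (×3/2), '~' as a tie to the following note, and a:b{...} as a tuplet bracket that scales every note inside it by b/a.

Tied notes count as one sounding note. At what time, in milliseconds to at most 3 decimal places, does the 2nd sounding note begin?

1. 0.0ms @ 0 + 633.803ms (3/4)
2. 633.803ms @ 3/4 + 633.803ms (3/4)
3. 1267.606ms @ 3/2 + 633.803ms (3/4)
4. 1901.408ms @ 9/4 + 633.803ms (3/4)
5. 2535.211ms @ 3 + 1267.606ms (3/2)
6. 3802.817ms @ 9/2 + 633.803ms (3/4)
7. 4436.62ms @ 21/4 + 633.803ms (3/4)

note 2 onset = 3/4b = 633.803ms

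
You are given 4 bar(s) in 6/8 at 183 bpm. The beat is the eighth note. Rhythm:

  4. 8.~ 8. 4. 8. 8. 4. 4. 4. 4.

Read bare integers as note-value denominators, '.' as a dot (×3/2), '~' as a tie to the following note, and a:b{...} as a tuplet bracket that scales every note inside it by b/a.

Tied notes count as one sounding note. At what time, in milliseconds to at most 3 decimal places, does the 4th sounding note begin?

note 4 onset = 9b = 2950.82ms

1. 0.0ms @ 0 + 983.607ms (3)
2. 983.607ms @ 3 + 983.607ms (3)
3. 1967.213ms @ 6 + 983.607ms (3)
4. 2950.82ms @ 9 + 491.803ms (3/2)
5. 3442.623ms @ 21/2 + 491.803ms (3/2)
6. 3934.426ms @ 12 + 983.607ms (3)
7. 4918.033ms @ 15 + 983.607ms (3)
8. 5901.639ms @ 18 + 983.607ms (3)
9. 6885.246ms @ 21 + 983.607ms (3)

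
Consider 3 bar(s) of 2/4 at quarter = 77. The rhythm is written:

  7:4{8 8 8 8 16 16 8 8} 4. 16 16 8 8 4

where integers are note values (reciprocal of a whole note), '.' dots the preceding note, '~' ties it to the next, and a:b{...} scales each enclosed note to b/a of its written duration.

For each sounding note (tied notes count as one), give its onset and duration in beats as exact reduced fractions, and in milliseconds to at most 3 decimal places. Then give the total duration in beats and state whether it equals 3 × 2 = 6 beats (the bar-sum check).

1) 0.0ms=0b +222.635ms=2/7b
2) 222.635ms=2/7b +222.635ms=2/7b
3) 445.269ms=4/7b +222.635ms=2/7b
4) 667.904ms=6/7b +222.635ms=2/7b
5) 890.538ms=8/7b +111.317ms=1/7b
6) 1001.855ms=9/7b +111.317ms=1/7b
7) 1113.173ms=10/7b +222.635ms=2/7b
8) 1335.807ms=12/7b +222.635ms=2/7b
9) 1558.442ms=2b +1168.831ms=3/2b
10) 2727.273ms=7/2b +194.805ms=1/4b
11) 2922.078ms=15/4b +194.805ms=1/4b
12) 3116.883ms=4b +389.61ms=1/2b
13) 3506.494ms=9/2b +389.61ms=1/2b
14) 3896.104ms=5b +779.221ms=1b
Σ=6b of 6 (77bpm 2/4) — PASS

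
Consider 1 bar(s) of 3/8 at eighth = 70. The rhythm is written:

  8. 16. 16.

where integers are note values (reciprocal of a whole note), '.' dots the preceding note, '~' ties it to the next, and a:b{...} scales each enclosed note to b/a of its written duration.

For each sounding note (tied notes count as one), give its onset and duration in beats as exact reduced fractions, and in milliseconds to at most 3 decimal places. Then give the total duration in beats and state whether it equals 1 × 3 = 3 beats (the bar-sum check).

1) 0.0ms=0b +1285.714ms=3/2b
2) 1285.714ms=3/2b +642.857ms=3/4b
3) 1928.571ms=9/4b +642.857ms=3/4b
Σ=3b of 3 (70bpm 3/8) — PASS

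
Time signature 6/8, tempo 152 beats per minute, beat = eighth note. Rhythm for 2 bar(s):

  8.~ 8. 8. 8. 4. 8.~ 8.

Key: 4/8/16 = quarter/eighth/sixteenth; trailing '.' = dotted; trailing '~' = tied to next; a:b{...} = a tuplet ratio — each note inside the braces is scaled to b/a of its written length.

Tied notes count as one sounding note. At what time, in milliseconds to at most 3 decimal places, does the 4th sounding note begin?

note 4 onset = 6b = 2368.421ms

1. 0.0ms @ 0 + 1184.211ms (3)
2. 1184.211ms @ 3 + 592.105ms (3/2)
3. 1776.316ms @ 9/2 + 592.105ms (3/2)
4. 2368.421ms @ 6 + 1184.211ms (3)
5. 3552.632ms @ 9 + 1184.211ms (3)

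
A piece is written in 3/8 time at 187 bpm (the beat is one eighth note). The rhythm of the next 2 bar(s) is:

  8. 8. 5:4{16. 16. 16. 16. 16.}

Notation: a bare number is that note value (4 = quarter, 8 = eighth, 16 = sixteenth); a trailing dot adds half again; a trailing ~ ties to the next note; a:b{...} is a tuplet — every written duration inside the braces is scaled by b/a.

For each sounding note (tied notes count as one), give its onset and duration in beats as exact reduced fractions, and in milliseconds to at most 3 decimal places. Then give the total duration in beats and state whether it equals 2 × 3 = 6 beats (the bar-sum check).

1) 0.0ms=0b +481.283ms=3/2b
2) 481.283ms=3/2b +481.283ms=3/2b
3) 962.567ms=3b +192.513ms=3/5b
4) 1155.08ms=18/5b +192.513ms=3/5b
5) 1347.594ms=21/5b +192.513ms=3/5b
6) 1540.107ms=24/5b +192.513ms=3/5b
7) 1732.62ms=27/5b +192.513ms=3/5b
Σ=6b of 6 (187bpm 3/8) — PASS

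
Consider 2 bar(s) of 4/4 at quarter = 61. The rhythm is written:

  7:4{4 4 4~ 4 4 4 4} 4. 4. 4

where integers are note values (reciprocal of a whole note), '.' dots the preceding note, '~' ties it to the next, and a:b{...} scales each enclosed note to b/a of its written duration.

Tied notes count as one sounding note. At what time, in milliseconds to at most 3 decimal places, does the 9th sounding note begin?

1. 0.0ms @ 0 + 562.061ms (4/7)
2. 562.061ms @ 4/7 + 562.061ms (4/7)
3. 1124.122ms @ 8/7 + 1124.122ms (8/7)
4. 2248.244ms @ 16/7 + 562.061ms (4/7)
5. 2810.304ms @ 20/7 + 562.061ms (4/7)
6. 3372.365ms @ 24/7 + 562.061ms (4/7)
7. 3934.426ms @ 4 + 1475.41ms (3/2)
8. 5409.836ms @ 11/2 + 1475.41ms (3/2)
9. 6885.246ms @ 7 + 983.607ms (1)

note 9 onset = 7b = 6885.246ms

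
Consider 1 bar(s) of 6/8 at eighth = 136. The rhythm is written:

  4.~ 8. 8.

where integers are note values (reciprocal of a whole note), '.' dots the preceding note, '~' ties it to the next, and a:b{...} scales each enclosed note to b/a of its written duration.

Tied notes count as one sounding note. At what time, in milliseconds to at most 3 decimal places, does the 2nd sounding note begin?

note 2 onset = 9/2b = 1985.294ms

1. 0.0ms @ 0 + 1985.294ms (9/2)
2. 1985.294ms @ 9/2 + 661.765ms (3/2)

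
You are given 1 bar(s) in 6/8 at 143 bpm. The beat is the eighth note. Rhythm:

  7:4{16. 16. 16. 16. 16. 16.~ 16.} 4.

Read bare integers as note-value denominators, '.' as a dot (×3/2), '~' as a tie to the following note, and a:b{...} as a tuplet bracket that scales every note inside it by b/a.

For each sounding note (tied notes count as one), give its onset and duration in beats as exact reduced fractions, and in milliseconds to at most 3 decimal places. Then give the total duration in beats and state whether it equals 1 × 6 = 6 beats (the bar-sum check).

1) 0.0ms=0b +179.82ms=3/7b
2) 179.82ms=3/7b +179.82ms=3/7b
3) 359.64ms=6/7b +179.82ms=3/7b
4) 539.461ms=9/7b +179.82ms=3/7b
5) 719.281ms=12/7b +179.82ms=3/7b
6) 899.101ms=15/7b +359.64ms=6/7b
7) 1258.741ms=3b +1258.741ms=3b
Σ=6b of 6 (143bpm 6/8) — PASS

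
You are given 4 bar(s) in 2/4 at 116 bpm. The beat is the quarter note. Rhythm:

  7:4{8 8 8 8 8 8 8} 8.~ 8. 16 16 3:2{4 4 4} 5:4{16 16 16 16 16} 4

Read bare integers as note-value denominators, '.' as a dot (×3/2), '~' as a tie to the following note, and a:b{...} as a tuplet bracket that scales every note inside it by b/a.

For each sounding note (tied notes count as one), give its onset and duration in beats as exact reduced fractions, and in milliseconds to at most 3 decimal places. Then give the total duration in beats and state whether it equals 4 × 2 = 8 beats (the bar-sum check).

1) 0.0ms=0b +147.783ms=2/7b
2) 147.783ms=2/7b +147.783ms=2/7b
3) 295.567ms=4/7b +147.783ms=2/7b
4) 443.35ms=6/7b +147.783ms=2/7b
5) 591.133ms=8/7b +147.783ms=2/7b
6) 738.916ms=10/7b +147.783ms=2/7b
7) 886.7ms=12/7b +147.783ms=2/7b
8) 1034.483ms=2b +775.862ms=3/2b
9) 1810.345ms=7/2b +129.31ms=1/4b
10) 1939.655ms=15/4b +129.31ms=1/4b
11) 2068.966ms=4b +344.828ms=2/3b
12) 2413.793ms=14/3b +344.828ms=2/3b
13) 2758.621ms=16/3b +344.828ms=2/3b
14) 3103.448ms=6b +103.448ms=1/5b
15) 3206.897ms=31/5b +103.448ms=1/5b
16) 3310.345ms=32/5b +103.448ms=1/5b
17) 3413.793ms=33/5b +103.448ms=1/5b
18) 3517.241ms=34/5b +103.448ms=1/5b
19) 3620.69ms=7b +517.241ms=1b
Σ=8b of 8 (116bpm 2/4) — PASS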